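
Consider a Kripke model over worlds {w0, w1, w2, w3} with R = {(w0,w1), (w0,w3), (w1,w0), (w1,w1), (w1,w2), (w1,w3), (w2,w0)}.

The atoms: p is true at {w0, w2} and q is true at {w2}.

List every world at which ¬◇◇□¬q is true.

{w3}

w0: ◇◇□¬q is T. ✗
w1: ◇◇□¬q is T. ✗
w2: ◇◇□¬q is T. ✗
w3: ◇◇□¬q is F. ✓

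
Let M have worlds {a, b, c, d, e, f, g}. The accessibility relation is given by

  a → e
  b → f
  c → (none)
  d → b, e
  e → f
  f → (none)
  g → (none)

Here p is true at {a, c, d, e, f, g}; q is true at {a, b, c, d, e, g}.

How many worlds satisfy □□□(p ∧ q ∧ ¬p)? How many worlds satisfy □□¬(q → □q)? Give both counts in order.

For □□□(p ∧ q ∧ ¬p):
a: successors {e}; □□(p ∧ q ∧ ¬p) there: e:T. ✓
b: successors {f}; □□(p ∧ q ∧ ¬p) there: f:T. ✓
c: no successors, so □□□(p ∧ q ∧ ¬p) holds vacuously. ✓
d: successors {b, e}; □□(p ∧ q ∧ ¬p) there: b:T, e:T. ✓
e: successors {f}; □□(p ∧ q ∧ ¬p) there: f:T. ✓
f: no successors, so □□□(p ∧ q ∧ ¬p) holds vacuously. ✓
g: no successors, so □□□(p ∧ q ∧ ¬p) holds vacuously. ✓
— 7 worlds.
For □□¬(q → □q):
a: successors {e}; □¬(q → □q) there: e:F. ✗
b: successors {f}; □¬(q → □q) there: f:T. ✓
c: no successors, so □□¬(q → □q) holds vacuously. ✓
d: successors {b, e}; □¬(q → □q) there: b:F, e:F. ✗
e: successors {f}; □¬(q → □q) there: f:T. ✓
f: no successors, so □□¬(q → □q) holds vacuously. ✓
g: no successors, so □□¬(q → □q) holds vacuously. ✓
— 5 worlds.

7 and 5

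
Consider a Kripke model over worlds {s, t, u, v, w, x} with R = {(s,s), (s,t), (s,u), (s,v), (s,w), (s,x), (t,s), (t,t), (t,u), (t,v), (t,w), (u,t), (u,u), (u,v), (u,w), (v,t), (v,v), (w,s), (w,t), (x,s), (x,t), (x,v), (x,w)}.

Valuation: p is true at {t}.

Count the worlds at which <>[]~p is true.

s: successors {s, t, u, v, w, x}; []~p there: s:F, t:F, u:F, v:F, w:F, x:F. ✗
t: successors {s, t, u, v, w}; []~p there: s:F, t:F, u:F, v:F, w:F. ✗
u: successors {t, u, v, w}; []~p there: t:F, u:F, v:F, w:F. ✗
v: successors {t, v}; []~p there: t:F, v:F. ✗
w: successors {s, t}; []~p there: s:F, t:F. ✗
x: successors {s, t, v, w}; []~p there: s:F, t:F, v:F, w:F. ✗
Satisfying worlds: ∅.

0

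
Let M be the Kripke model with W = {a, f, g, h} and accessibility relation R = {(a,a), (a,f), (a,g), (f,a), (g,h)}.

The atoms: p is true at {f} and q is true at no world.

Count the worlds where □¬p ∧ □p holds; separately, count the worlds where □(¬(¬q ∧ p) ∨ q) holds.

For □¬p ∧ □p:
a: □¬p is F, □p is F. ✗
f: □¬p is T, □p is F. ✗
g: □¬p is T, □p is F. ✗
h: □¬p is T, □p is T. ✓
— 1 world.
For □(¬(¬q ∧ p) ∨ q):
a: successors {a, f, g}; ¬(¬q ∧ p) ∨ q there: a:T, f:F, g:T. ✗
f: successors {a}; ¬(¬q ∧ p) ∨ q there: a:T. ✓
g: successors {h}; ¬(¬q ∧ p) ∨ q there: h:T. ✓
h: no successors, so □(¬(¬q ∧ p) ∨ q) holds vacuously. ✓
— 3 worlds.

1 and 3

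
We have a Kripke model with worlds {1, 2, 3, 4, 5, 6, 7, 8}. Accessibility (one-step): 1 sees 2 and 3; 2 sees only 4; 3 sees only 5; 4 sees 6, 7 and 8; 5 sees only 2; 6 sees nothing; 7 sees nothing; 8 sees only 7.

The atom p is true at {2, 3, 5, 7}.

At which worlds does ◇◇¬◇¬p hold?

1: successors {2, 3}; ◇¬◇¬p there: 2:F, 3:T. ✓
2: successors {4}; ◇¬◇¬p there: 4:T. ✓
3: successors {5}; ◇¬◇¬p there: 5:F. ✗
4: successors {6, 7, 8}; ◇¬◇¬p there: 6:F, 7:F, 8:T. ✓
5: successors {2}; ◇¬◇¬p there: 2:F. ✗
6: no successors, so ◇◇¬◇¬p fails. ✗
7: no successors, so ◇◇¬◇¬p fails. ✗
8: successors {7}; ◇¬◇¬p there: 7:F. ✗

{1, 2, 4}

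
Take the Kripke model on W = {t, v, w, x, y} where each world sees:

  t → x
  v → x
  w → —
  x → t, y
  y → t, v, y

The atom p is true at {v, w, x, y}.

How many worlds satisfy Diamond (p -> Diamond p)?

t: successors {x}; p -> Diamond p there: x:T. ✓
v: successors {x}; p -> Diamond p there: x:T. ✓
w: no successors, so Diamond (p -> Diamond p) fails. ✗
x: successors {t, y}; p -> Diamond p there: t:T, y:T. ✓
y: successors {t, v, y}; p -> Diamond p there: t:T, v:T, y:T. ✓
Satisfying worlds: {t, v, x, y}.

4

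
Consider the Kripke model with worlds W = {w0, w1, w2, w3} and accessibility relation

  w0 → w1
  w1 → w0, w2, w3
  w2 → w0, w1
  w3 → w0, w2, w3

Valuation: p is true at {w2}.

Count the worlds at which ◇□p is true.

0

w0: successors {w1}; □p there: w1:F. ✗
w1: successors {w0, w2, w3}; □p there: w0:F, w2:F, w3:F. ✗
w2: successors {w0, w1}; □p there: w0:F, w1:F. ✗
w3: successors {w0, w2, w3}; □p there: w0:F, w2:F, w3:F. ✗
Satisfying worlds: ∅.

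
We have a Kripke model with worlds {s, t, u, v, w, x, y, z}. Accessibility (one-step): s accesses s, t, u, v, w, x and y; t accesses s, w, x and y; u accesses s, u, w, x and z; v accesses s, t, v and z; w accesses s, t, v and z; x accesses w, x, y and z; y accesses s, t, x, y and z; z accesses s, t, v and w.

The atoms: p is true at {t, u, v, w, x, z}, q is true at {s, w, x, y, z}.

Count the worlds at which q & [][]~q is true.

s: q is T, [][]~q is F. ✗
t: q is F, [][]~q is F. ✗
u: q is F, [][]~q is F. ✗
v: q is F, [][]~q is F. ✗
w: q is T, [][]~q is F. ✗
x: q is T, [][]~q is F. ✗
y: q is T, [][]~q is F. ✗
z: q is T, [][]~q is F. ✗
Satisfying worlds: ∅.

0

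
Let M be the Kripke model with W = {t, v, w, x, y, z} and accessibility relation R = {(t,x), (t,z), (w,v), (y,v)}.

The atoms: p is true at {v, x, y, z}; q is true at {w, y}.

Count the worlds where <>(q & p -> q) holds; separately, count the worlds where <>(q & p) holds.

For <>(q & p -> q):
t: successors {x, z}; q & p -> q there: x:T, z:T. ✓
v: no successors, so <>(q & p -> q) fails. ✗
w: successors {v}; q & p -> q there: v:T. ✓
x: no successors, so <>(q & p -> q) fails. ✗
y: successors {v}; q & p -> q there: v:T. ✓
z: no successors, so <>(q & p -> q) fails. ✗
— 3 worlds.
For <>(q & p):
t: successors {x, z}; q & p there: x:F, z:F. ✗
v: no successors, so <>(q & p) fails. ✗
w: successors {v}; q & p there: v:F. ✗
x: no successors, so <>(q & p) fails. ✗
y: successors {v}; q & p there: v:F. ✗
z: no successors, so <>(q & p) fails. ✗
— 0 worlds.

3 and 0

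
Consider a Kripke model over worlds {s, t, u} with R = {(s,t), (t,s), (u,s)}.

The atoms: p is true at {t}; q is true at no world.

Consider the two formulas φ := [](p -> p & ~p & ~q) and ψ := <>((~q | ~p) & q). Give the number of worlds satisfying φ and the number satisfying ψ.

For [](p -> p & ~p & ~q):
s: successors {t}; p -> p & ~p & ~q there: t:F. ✗
t: successors {s}; p -> p & ~p & ~q there: s:T. ✓
u: successors {s}; p -> p & ~p & ~q there: s:T. ✓
— 2 worlds.
For <>((~q | ~p) & q):
s: successors {t}; (~q | ~p) & q there: t:F. ✗
t: successors {s}; (~q | ~p) & q there: s:F. ✗
u: successors {s}; (~q | ~p) & q there: s:F. ✗
— 0 worlds.

2 and 0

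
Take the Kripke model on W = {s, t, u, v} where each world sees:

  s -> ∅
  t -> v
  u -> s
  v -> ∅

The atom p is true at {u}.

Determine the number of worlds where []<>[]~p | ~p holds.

s: []<>[]~p is T, ~p is T. ✓
t: []<>[]~p is F, ~p is T. ✓
u: []<>[]~p is F, ~p is F. ✗
v: []<>[]~p is T, ~p is T. ✓
Satisfying worlds: {s, t, v}.

3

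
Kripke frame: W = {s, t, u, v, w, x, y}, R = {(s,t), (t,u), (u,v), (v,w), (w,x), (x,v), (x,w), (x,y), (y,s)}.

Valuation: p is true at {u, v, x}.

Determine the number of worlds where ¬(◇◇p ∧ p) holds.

5

s: ◇◇p ∧ p is F. ✓
t: ◇◇p ∧ p is F. ✓
u: ◇◇p ∧ p is F. ✓
v: ◇◇p ∧ p is T. ✗
w: ◇◇p ∧ p is F. ✓
x: ◇◇p ∧ p is T. ✗
y: ◇◇p ∧ p is F. ✓
Satisfying worlds: {s, t, u, w, y}.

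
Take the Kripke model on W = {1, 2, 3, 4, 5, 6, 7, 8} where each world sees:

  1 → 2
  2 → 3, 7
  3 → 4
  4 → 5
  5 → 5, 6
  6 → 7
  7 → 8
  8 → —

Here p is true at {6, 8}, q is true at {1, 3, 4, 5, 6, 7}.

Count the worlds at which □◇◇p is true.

1: successors {2}; ◇◇p there: 2:T. ✓
2: successors {3, 7}; ◇◇p there: 3:F, 7:F. ✗
3: successors {4}; ◇◇p there: 4:T. ✓
4: successors {5}; ◇◇p there: 5:T. ✓
5: successors {5, 6}; ◇◇p there: 5:T, 6:T. ✓
6: successors {7}; ◇◇p there: 7:F. ✗
7: successors {8}; ◇◇p there: 8:F. ✗
8: no successors, so □◇◇p holds vacuously. ✓
Satisfying worlds: {1, 3, 4, 5, 8}.

5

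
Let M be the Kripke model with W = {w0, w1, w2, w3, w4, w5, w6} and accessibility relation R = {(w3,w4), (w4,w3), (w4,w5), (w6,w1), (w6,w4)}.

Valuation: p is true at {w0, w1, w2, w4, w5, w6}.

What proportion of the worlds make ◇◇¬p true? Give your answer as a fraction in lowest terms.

2/7

w0: no successors, so ◇◇¬p fails. ✗
w1: no successors, so ◇◇¬p fails. ✗
w2: no successors, so ◇◇¬p fails. ✗
w3: successors {w4}; ◇¬p there: w4:T. ✓
w4: successors {w3, w5}; ◇¬p there: w3:F, w5:F. ✗
w5: no successors, so ◇◇¬p fails. ✗
w6: successors {w1, w4}; ◇¬p there: w1:F, w4:T. ✓
That's 2 of 7 worlds, so 2/7.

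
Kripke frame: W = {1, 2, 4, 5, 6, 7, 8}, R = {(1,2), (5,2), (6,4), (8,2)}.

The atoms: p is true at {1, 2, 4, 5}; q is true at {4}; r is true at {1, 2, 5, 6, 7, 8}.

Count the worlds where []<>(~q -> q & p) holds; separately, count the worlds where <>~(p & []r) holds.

3 and 0

For []<>(~q -> q & p):
1: successors {2}; <>(~q -> q & p) there: 2:F. ✗
2: no successors, so []<>(~q -> q & p) holds vacuously. ✓
4: no successors, so []<>(~q -> q & p) holds vacuously. ✓
5: successors {2}; <>(~q -> q & p) there: 2:F. ✗
6: successors {4}; <>(~q -> q & p) there: 4:F. ✗
7: no successors, so []<>(~q -> q & p) holds vacuously. ✓
8: successors {2}; <>(~q -> q & p) there: 2:F. ✗
— 3 worlds.
For <>~(p & []r):
1: successors {2}; ~(p & []r) there: 2:F. ✗
2: no successors, so <>~(p & []r) fails. ✗
4: no successors, so <>~(p & []r) fails. ✗
5: successors {2}; ~(p & []r) there: 2:F. ✗
6: successors {4}; ~(p & []r) there: 4:F. ✗
7: no successors, so <>~(p & []r) fails. ✗
8: successors {2}; ~(p & []r) there: 2:F. ✗
— 0 worlds.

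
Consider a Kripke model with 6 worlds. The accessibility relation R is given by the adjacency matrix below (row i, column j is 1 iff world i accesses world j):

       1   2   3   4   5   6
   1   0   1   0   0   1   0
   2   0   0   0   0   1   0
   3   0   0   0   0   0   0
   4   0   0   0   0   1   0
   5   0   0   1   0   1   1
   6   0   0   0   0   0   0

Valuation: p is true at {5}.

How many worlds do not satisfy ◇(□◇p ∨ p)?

2

1: successors {2, 5}; □◇p ∨ p there: 2:T, 5:T. ✓
2: successors {5}; □◇p ∨ p there: 5:T. ✓
3: no successors, so ◇(□◇p ∨ p) fails. ✗
4: successors {5}; □◇p ∨ p there: 5:T. ✓
5: successors {3, 5, 6}; □◇p ∨ p there: 3:T, 5:T, 6:T. ✓
6: no successors, so ◇(□◇p ∨ p) fails. ✗
Satisfying worlds: {1, 2, 4, 5}.
So ◇(□◇p ∨ p) fails at the other 2 worlds.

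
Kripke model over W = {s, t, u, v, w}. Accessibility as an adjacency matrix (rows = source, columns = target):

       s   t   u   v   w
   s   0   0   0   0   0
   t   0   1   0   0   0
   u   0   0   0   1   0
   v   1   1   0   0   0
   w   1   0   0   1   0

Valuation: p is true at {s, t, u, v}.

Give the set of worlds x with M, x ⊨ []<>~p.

{s}

s: no successors, so []<>~p holds vacuously. ✓
t: successors {t}; <>~p there: t:F. ✗
u: successors {v}; <>~p there: v:F. ✗
v: successors {s, t}; <>~p there: s:F, t:F. ✗
w: successors {s, v}; <>~p there: s:F, v:F. ✗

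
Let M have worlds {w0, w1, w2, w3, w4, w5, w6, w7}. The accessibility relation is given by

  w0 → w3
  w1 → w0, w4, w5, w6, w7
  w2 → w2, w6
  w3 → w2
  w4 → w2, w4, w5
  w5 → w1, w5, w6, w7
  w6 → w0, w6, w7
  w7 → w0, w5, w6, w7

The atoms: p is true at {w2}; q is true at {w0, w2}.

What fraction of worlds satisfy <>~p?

w0: successors {w3}; ~p there: w3:T. ✓
w1: successors {w0, w4, w5, w6, w7}; ~p there: w0:T, w4:T, w5:T, w6:T, w7:T. ✓
w2: successors {w2, w6}; ~p there: w2:F, w6:T. ✓
w3: successors {w2}; ~p there: w2:F. ✗
w4: successors {w2, w4, w5}; ~p there: w2:F, w4:T, w5:T. ✓
w5: successors {w1, w5, w6, w7}; ~p there: w1:T, w5:T, w6:T, w7:T. ✓
w6: successors {w0, w6, w7}; ~p there: w0:T, w6:T, w7:T. ✓
w7: successors {w0, w5, w6, w7}; ~p there: w0:T, w5:T, w6:T, w7:T. ✓
That's 7 of 8 worlds, so 7/8.

7/8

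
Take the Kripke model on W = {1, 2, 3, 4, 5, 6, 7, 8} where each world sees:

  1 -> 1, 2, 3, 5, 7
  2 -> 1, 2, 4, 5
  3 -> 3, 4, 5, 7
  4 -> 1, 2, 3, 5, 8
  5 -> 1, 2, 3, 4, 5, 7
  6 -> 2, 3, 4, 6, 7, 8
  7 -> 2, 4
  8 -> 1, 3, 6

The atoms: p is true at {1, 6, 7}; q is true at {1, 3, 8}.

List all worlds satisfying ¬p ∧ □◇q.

{2, 4, 8}

1: ¬p is F, □◇q is F. ✗
2: ¬p is T, □◇q is T. ✓
3: ¬p is T, □◇q is F. ✗
4: ¬p is T, □◇q is T. ✓
5: ¬p is T, □◇q is F. ✗
6: ¬p is F, □◇q is F. ✗
7: ¬p is F, □◇q is T. ✗
8: ¬p is T, □◇q is T. ✓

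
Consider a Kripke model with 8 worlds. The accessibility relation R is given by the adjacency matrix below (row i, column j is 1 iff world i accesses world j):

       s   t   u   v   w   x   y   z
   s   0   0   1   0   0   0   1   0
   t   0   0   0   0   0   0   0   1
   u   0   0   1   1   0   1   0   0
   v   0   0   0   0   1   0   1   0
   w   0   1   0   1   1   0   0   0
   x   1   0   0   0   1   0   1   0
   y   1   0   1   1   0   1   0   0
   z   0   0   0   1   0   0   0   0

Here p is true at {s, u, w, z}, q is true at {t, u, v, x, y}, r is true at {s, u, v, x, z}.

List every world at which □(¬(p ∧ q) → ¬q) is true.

{t}

s: successors {u, y}; ¬(p ∧ q) → ¬q there: u:T, y:F. ✗
t: successors {z}; ¬(p ∧ q) → ¬q there: z:T. ✓
u: successors {u, v, x}; ¬(p ∧ q) → ¬q there: u:T, v:F, x:F. ✗
v: successors {w, y}; ¬(p ∧ q) → ¬q there: w:T, y:F. ✗
w: successors {t, v, w}; ¬(p ∧ q) → ¬q there: t:F, v:F, w:T. ✗
x: successors {s, w, y}; ¬(p ∧ q) → ¬q there: s:T, w:T, y:F. ✗
y: successors {s, u, v, x}; ¬(p ∧ q) → ¬q there: s:T, u:T, v:F, x:F. ✗
z: successors {v}; ¬(p ∧ q) → ¬q there: v:F. ✗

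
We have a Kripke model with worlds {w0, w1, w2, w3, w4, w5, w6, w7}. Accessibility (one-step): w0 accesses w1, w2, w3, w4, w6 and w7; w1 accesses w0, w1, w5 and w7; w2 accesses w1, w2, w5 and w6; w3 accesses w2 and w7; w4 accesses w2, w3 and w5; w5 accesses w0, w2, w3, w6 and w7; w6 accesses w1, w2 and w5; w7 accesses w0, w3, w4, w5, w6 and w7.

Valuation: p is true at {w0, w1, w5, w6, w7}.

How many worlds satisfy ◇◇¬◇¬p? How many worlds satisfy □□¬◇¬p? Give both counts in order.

8 and 0

For ◇◇¬◇¬p:
w0: successors {w1, w2, w3, w4, w6, w7}; ◇¬◇¬p there: w1:T, w2:T, w3:F, w4:F, w6:T, w7:F. ✓
w1: successors {w0, w1, w5, w7}; ◇¬◇¬p there: w0:T, w1:T, w5:F, w7:F. ✓
w2: successors {w1, w2, w5, w6}; ◇¬◇¬p there: w1:T, w2:T, w5:F, w6:T. ✓
w3: successors {w2, w7}; ◇¬◇¬p there: w2:T, w7:F. ✓
w4: successors {w2, w3, w5}; ◇¬◇¬p there: w2:T, w3:F, w5:F. ✓
w5: successors {w0, w2, w3, w6, w7}; ◇¬◇¬p there: w0:T, w2:T, w3:F, w6:T, w7:F. ✓
w6: successors {w1, w2, w5}; ◇¬◇¬p there: w1:T, w2:T, w5:F. ✓
w7: successors {w0, w3, w4, w5, w6, w7}; ◇¬◇¬p there: w0:T, w3:F, w4:F, w5:F, w6:T, w7:F. ✓
— 8 worlds.
For □□¬◇¬p:
w0: successors {w1, w2, w3, w4, w6, w7}; □¬◇¬p there: w1:F, w2:F, w3:F, w4:F, w6:F, w7:F. ✗
w1: successors {w0, w1, w5, w7}; □¬◇¬p there: w0:F, w1:F, w5:F, w7:F. ✗
w2: successors {w1, w2, w5, w6}; □¬◇¬p there: w1:F, w2:F, w5:F, w6:F. ✗
w3: successors {w2, w7}; □¬◇¬p there: w2:F, w7:F. ✗
w4: successors {w2, w3, w5}; □¬◇¬p there: w2:F, w3:F, w5:F. ✗
w5: successors {w0, w2, w3, w6, w7}; □¬◇¬p there: w0:F, w2:F, w3:F, w6:F, w7:F. ✗
w6: successors {w1, w2, w5}; □¬◇¬p there: w1:F, w2:F, w5:F. ✗
w7: successors {w0, w3, w4, w5, w6, w7}; □¬◇¬p there: w0:F, w3:F, w4:F, w5:F, w6:F, w7:F. ✗
— 0 worlds.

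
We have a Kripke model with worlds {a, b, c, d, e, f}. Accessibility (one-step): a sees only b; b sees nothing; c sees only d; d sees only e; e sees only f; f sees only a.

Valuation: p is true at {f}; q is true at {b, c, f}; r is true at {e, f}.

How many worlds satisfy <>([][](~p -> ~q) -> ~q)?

a: successors {b}; [][](~p -> ~q) -> ~q there: b:F. ✗
b: no successors, so <>([][](~p -> ~q) -> ~q) fails. ✗
c: successors {d}; [][](~p -> ~q) -> ~q there: d:T. ✓
d: successors {e}; [][](~p -> ~q) -> ~q there: e:T. ✓
e: successors {f}; [][](~p -> ~q) -> ~q there: f:T. ✓
f: successors {a}; [][](~p -> ~q) -> ~q there: a:T. ✓
Satisfying worlds: {c, d, e, f}.

4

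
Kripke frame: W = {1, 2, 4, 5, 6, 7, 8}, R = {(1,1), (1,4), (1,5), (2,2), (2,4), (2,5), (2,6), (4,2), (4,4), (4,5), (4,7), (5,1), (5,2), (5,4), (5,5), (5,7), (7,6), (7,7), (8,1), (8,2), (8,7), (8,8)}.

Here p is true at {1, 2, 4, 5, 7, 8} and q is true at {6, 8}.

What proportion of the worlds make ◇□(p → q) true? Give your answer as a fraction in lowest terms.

1: successors {1, 4, 5}; □(p → q) there: 1:F, 4:F, 5:F. ✗
2: successors {2, 4, 5, 6}; □(p → q) there: 2:F, 4:F, 5:F, 6:T. ✓
4: successors {2, 4, 5, 7}; □(p → q) there: 2:F, 4:F, 5:F, 7:F. ✗
5: successors {1, 2, 4, 5, 7}; □(p → q) there: 1:F, 2:F, 4:F, 5:F, 7:F. ✗
6: no successors, so ◇□(p → q) fails. ✗
7: successors {6, 7}; □(p → q) there: 6:T, 7:F. ✓
8: successors {1, 2, 7, 8}; □(p → q) there: 1:F, 2:F, 7:F, 8:F. ✗
That's 2 of 7 worlds, so 2/7.

2/7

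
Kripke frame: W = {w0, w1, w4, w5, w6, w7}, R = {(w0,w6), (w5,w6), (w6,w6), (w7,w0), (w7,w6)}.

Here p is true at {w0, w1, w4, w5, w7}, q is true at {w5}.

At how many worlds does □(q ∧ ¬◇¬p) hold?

w0: successors {w6}; q ∧ ¬◇¬p there: w6:F. ✗
w1: no successors, so □(q ∧ ¬◇¬p) holds vacuously. ✓
w4: no successors, so □(q ∧ ¬◇¬p) holds vacuously. ✓
w5: successors {w6}; q ∧ ¬◇¬p there: w6:F. ✗
w6: successors {w6}; q ∧ ¬◇¬p there: w6:F. ✗
w7: successors {w0, w6}; q ∧ ¬◇¬p there: w0:F, w6:F. ✗
Satisfying worlds: {w1, w4}.

2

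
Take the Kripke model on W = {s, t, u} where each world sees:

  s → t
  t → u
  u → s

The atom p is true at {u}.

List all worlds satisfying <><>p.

s: successors {t}; <>p there: t:T. ✓
t: successors {u}; <>p there: u:F. ✗
u: successors {s}; <>p there: s:F. ✗

{s}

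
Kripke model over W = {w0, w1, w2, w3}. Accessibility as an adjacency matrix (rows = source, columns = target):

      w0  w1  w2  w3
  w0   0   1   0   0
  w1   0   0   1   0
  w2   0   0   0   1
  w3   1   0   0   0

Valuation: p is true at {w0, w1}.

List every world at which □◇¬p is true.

w0: successors {w1}; ◇¬p there: w1:T. ✓
w1: successors {w2}; ◇¬p there: w2:T. ✓
w2: successors {w3}; ◇¬p there: w3:F. ✗
w3: successors {w0}; ◇¬p there: w0:F. ✗

{w0, w1}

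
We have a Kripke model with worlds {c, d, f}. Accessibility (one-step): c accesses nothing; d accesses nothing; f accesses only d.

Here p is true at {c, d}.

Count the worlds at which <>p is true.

c: no successors, so <>p fails. ✗
d: no successors, so <>p fails. ✗
f: successors {d}; p there: d:T. ✓
Satisfying worlds: {f}.

1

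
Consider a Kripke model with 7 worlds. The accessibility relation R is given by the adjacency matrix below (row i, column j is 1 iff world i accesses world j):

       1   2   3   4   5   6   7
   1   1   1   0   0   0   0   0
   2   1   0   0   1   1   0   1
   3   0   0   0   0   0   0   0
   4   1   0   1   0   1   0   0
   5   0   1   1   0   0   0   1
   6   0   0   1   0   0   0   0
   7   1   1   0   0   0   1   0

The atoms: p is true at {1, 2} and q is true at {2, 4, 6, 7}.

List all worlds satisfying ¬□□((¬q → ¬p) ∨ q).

{1, 2, 4, 5, 7}

1: □□((¬q → ¬p) ∨ q) is F. ✓
2: □□((¬q → ¬p) ∨ q) is F. ✓
3: □□((¬q → ¬p) ∨ q) is T. ✗
4: □□((¬q → ¬p) ∨ q) is F. ✓
5: □□((¬q → ¬p) ∨ q) is F. ✓
6: □□((¬q → ¬p) ∨ q) is T. ✗
7: □□((¬q → ¬p) ∨ q) is F. ✓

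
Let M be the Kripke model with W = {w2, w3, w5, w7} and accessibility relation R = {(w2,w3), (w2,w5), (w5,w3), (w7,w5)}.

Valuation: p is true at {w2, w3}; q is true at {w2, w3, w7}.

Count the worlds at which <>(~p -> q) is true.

w2: successors {w3, w5}; ~p -> q there: w3:T, w5:F. ✓
w3: no successors, so <>(~p -> q) fails. ✗
w5: successors {w3}; ~p -> q there: w3:T. ✓
w7: successors {w5}; ~p -> q there: w5:F. ✗
Satisfying worlds: {w2, w5}.

2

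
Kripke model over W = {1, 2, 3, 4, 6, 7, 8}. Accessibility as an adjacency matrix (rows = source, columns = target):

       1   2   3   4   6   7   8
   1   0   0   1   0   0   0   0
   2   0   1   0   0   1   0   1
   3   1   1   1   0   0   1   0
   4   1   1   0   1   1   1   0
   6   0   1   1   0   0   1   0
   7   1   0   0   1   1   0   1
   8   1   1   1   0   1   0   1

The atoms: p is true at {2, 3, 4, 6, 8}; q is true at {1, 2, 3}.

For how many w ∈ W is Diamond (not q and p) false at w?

1: successors {3}; not q and p there: 3:F. ✗
2: successors {2, 6, 8}; not q and p there: 2:F, 6:T, 8:T. ✓
3: successors {1, 2, 3, 7}; not q and p there: 1:F, 2:F, 3:F, 7:F. ✗
4: successors {1, 2, 4, 6, 7}; not q and p there: 1:F, 2:F, 4:T, 6:T, 7:F. ✓
6: successors {2, 3, 7}; not q and p there: 2:F, 3:F, 7:F. ✗
7: successors {1, 4, 6, 8}; not q and p there: 1:F, 4:T, 6:T, 8:T. ✓
8: successors {1, 2, 3, 6, 8}; not q and p there: 1:F, 2:F, 3:F, 6:T, 8:T. ✓
Satisfying worlds: {2, 4, 7, 8}.
So Diamond (not q and p) fails at the other 3 worlds.

3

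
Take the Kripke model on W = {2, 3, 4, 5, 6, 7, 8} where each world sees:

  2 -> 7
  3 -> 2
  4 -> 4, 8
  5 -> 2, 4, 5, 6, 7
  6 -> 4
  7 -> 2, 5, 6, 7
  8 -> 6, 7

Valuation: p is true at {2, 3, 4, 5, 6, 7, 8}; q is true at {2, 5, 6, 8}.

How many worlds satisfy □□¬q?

2: successors {7}; □¬q there: 7:F. ✗
3: successors {2}; □¬q there: 2:T. ✓
4: successors {4, 8}; □¬q there: 4:F, 8:F. ✗
5: successors {2, 4, 5, 6, 7}; □¬q there: 2:T, 4:F, 5:F, 6:T, 7:F. ✗
6: successors {4}; □¬q there: 4:F. ✗
7: successors {2, 5, 6, 7}; □¬q there: 2:T, 5:F, 6:T, 7:F. ✗
8: successors {6, 7}; □¬q there: 6:T, 7:F. ✗
Satisfying worlds: {3}.

1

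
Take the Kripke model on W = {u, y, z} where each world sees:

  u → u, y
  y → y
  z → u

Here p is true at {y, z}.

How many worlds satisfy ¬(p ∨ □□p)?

1

u: p ∨ □□p is F. ✓
y: p ∨ □□p is T. ✗
z: p ∨ □□p is T. ✗
Satisfying worlds: {u}.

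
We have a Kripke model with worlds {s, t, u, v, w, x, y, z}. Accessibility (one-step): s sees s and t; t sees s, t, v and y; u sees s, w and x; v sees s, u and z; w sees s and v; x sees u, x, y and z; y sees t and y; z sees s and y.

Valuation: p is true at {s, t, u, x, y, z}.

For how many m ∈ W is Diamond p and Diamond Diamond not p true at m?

s: Diamond p is T, Diamond Diamond not p is T. ✓
t: Diamond p is T, Diamond Diamond not p is T. ✓
u: Diamond p is T, Diamond Diamond not p is T. ✓
v: Diamond p is T, Diamond Diamond not p is T. ✓
w: Diamond p is T, Diamond Diamond not p is F. ✗
x: Diamond p is T, Diamond Diamond not p is T. ✓
y: Diamond p is T, Diamond Diamond not p is T. ✓
z: Diamond p is T, Diamond Diamond not p is F. ✗
Satisfying worlds: {s, t, u, v, x, y}.

6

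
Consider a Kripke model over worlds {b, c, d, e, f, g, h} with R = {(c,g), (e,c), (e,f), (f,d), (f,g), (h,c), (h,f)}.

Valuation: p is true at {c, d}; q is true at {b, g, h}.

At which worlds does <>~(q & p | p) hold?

{c, e, f, h}

b: no successors, so <>~(q & p | p) fails. ✗
c: successors {g}; ~(q & p | p) there: g:T. ✓
d: no successors, so <>~(q & p | p) fails. ✗
e: successors {c, f}; ~(q & p | p) there: c:F, f:T. ✓
f: successors {d, g}; ~(q & p | p) there: d:F, g:T. ✓
g: no successors, so <>~(q & p | p) fails. ✗
h: successors {c, f}; ~(q & p | p) there: c:F, f:T. ✓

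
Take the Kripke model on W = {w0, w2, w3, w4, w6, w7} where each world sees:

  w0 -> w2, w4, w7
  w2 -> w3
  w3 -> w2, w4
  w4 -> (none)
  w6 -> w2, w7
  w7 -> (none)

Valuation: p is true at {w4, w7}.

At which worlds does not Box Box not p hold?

w0: Box Box not p is T. ✗
w2: Box Box not p is F. ✓
w3: Box Box not p is T. ✗
w4: Box Box not p is T. ✗
w6: Box Box not p is T. ✗
w7: Box Box not p is T. ✗

{w2}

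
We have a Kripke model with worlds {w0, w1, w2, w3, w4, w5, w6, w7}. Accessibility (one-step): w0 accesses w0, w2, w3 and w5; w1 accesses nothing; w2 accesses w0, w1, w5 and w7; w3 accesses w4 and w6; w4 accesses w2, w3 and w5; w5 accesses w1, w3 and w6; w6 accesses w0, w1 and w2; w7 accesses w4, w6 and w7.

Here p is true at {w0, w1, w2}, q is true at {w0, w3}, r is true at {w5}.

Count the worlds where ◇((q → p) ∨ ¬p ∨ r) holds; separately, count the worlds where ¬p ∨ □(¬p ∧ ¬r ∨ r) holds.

For ◇((q → p) ∨ ¬p ∨ r):
w0: successors {w0, w2, w3, w5}; (q → p) ∨ ¬p ∨ r there: w0:T, w2:T, w3:T, w5:T. ✓
w1: no successors, so ◇((q → p) ∨ ¬p ∨ r) fails. ✗
w2: successors {w0, w1, w5, w7}; (q → p) ∨ ¬p ∨ r there: w0:T, w1:T, w5:T, w7:T. ✓
w3: successors {w4, w6}; (q → p) ∨ ¬p ∨ r there: w4:T, w6:T. ✓
w4: successors {w2, w3, w5}; (q → p) ∨ ¬p ∨ r there: w2:T, w3:T, w5:T. ✓
w5: successors {w1, w3, w6}; (q → p) ∨ ¬p ∨ r there: w1:T, w3:T, w6:T. ✓
w6: successors {w0, w1, w2}; (q → p) ∨ ¬p ∨ r there: w0:T, w1:T, w2:T. ✓
w7: successors {w4, w6, w7}; (q → p) ∨ ¬p ∨ r there: w4:T, w6:T, w7:T. ✓
— 7 worlds.
For ¬p ∨ □(¬p ∧ ¬r ∨ r):
w0: ¬p is F, □(¬p ∧ ¬r ∨ r) is F. ✗
w1: ¬p is F, □(¬p ∧ ¬r ∨ r) is T. ✓
w2: ¬p is F, □(¬p ∧ ¬r ∨ r) is F. ✗
w3: ¬p is T, □(¬p ∧ ¬r ∨ r) is T. ✓
w4: ¬p is T, □(¬p ∧ ¬r ∨ r) is F. ✓
w5: ¬p is T, □(¬p ∧ ¬r ∨ r) is F. ✓
w6: ¬p is T, □(¬p ∧ ¬r ∨ r) is F. ✓
w7: ¬p is T, □(¬p ∧ ¬r ∨ r) is T. ✓
— 6 worlds.

7 and 6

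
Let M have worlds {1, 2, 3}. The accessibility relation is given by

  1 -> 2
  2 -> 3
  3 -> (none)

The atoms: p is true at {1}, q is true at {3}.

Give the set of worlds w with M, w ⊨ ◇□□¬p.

1: successors {2}; □□¬p there: 2:T. ✓
2: successors {3}; □□¬p there: 3:T. ✓
3: no successors, so ◇□□¬p fails. ✗

{1, 2}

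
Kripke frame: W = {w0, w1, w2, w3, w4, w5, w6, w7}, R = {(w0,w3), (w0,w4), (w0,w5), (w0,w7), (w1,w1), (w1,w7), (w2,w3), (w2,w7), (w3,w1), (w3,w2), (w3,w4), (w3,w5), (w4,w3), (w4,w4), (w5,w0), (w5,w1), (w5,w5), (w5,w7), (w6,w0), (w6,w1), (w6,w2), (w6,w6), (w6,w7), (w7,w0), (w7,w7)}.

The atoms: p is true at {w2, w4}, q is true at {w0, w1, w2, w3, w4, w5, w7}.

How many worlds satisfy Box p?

0

w0: successors {w3, w4, w5, w7}; p there: w3:F, w4:T, w5:F, w7:F. ✗
w1: successors {w1, w7}; p there: w1:F, w7:F. ✗
w2: successors {w3, w7}; p there: w3:F, w7:F. ✗
w3: successors {w1, w2, w4, w5}; p there: w1:F, w2:T, w4:T, w5:F. ✗
w4: successors {w3, w4}; p there: w3:F, w4:T. ✗
w5: successors {w0, w1, w5, w7}; p there: w0:F, w1:F, w5:F, w7:F. ✗
w6: successors {w0, w1, w2, w6, w7}; p there: w0:F, w1:F, w2:T, w6:F, w7:F. ✗
w7: successors {w0, w7}; p there: w0:F, w7:F. ✗
Satisfying worlds: ∅.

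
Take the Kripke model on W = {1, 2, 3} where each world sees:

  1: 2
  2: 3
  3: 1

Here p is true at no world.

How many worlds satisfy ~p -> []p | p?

1: ~p is T, []p | p is F. ✗
2: ~p is T, []p | p is F. ✗
3: ~p is T, []p | p is F. ✗
Satisfying worlds: ∅.

0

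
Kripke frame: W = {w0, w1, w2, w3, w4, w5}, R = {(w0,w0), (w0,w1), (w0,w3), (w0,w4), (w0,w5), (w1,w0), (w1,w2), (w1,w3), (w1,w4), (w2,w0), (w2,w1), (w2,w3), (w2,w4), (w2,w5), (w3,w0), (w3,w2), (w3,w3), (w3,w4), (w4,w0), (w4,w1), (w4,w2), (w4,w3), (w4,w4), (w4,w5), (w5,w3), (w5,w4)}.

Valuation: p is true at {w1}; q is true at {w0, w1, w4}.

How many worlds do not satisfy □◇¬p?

w0: successors {w0, w1, w3, w4, w5}; ◇¬p there: w0:T, w1:T, w3:T, w4:T, w5:T. ✓
w1: successors {w0, w2, w3, w4}; ◇¬p there: w0:T, w2:T, w3:T, w4:T. ✓
w2: successors {w0, w1, w3, w4, w5}; ◇¬p there: w0:T, w1:T, w3:T, w4:T, w5:T. ✓
w3: successors {w0, w2, w3, w4}; ◇¬p there: w0:T, w2:T, w3:T, w4:T. ✓
w4: successors {w0, w1, w2, w3, w4, w5}; ◇¬p there: w0:T, w1:T, w2:T, w3:T, w4:T, w5:T. ✓
w5: successors {w3, w4}; ◇¬p there: w3:T, w4:T. ✓
Satisfying worlds: {w0, w1, w2, w3, w4, w5}.
So □◇¬p fails at the other 0 worlds.

0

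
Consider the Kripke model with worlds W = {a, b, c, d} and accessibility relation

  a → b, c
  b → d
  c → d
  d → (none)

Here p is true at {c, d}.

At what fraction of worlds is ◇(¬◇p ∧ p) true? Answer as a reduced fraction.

a: successors {b, c}; ¬◇p ∧ p there: b:F, c:F. ✗
b: successors {d}; ¬◇p ∧ p there: d:T. ✓
c: successors {d}; ¬◇p ∧ p there: d:T. ✓
d: no successors, so ◇(¬◇p ∧ p) fails. ✗
That's 2 of 4 worlds, so 2/4 = 1/2.

1/2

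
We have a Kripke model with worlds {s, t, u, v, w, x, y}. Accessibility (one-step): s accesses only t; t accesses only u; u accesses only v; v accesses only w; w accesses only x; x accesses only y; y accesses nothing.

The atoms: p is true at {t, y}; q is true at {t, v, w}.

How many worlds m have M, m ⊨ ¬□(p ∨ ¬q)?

s: □(p ∨ ¬q) is T. ✗
t: □(p ∨ ¬q) is T. ✗
u: □(p ∨ ¬q) is F. ✓
v: □(p ∨ ¬q) is F. ✓
w: □(p ∨ ¬q) is T. ✗
x: □(p ∨ ¬q) is T. ✗
y: □(p ∨ ¬q) is T. ✗
Satisfying worlds: {u, v}.

2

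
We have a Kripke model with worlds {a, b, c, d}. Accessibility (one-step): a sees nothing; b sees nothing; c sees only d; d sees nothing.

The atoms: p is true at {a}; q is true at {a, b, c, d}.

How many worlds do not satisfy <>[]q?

a: no successors, so <>[]q fails. ✗
b: no successors, so <>[]q fails. ✗
c: successors {d}; []q there: d:T. ✓
d: no successors, so <>[]q fails. ✗
Satisfying worlds: {c}.
So <>[]q fails at the other 3 worlds.

3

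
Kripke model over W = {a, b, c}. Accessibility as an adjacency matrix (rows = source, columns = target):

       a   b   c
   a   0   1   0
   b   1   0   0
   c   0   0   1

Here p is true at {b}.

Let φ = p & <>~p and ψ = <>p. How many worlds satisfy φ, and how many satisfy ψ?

For p & <>~p:
a: p is F, <>~p is F. ✗
b: p is T, <>~p is T. ✓
c: p is F, <>~p is T. ✗
— 1 world.
For <>p:
a: successors {b}; p there: b:T. ✓
b: successors {a}; p there: a:F. ✗
c: successors {c}; p there: c:F. ✗
— 1 world.

1 and 1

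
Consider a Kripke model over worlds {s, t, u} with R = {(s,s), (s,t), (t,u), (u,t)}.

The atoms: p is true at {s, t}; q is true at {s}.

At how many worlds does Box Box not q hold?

s: successors {s, t}; Box not q there: s:F, t:T. ✗
t: successors {u}; Box not q there: u:T. ✓
u: successors {t}; Box not q there: t:T. ✓
Satisfying worlds: {t, u}.

2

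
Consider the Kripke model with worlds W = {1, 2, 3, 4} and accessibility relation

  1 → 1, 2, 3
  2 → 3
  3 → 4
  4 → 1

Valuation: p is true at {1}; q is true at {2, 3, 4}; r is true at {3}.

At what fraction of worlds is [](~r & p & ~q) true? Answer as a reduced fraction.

1: successors {1, 2, 3}; ~r & p & ~q there: 1:T, 2:F, 3:F. ✗
2: successors {3}; ~r & p & ~q there: 3:F. ✗
3: successors {4}; ~r & p & ~q there: 4:F. ✗
4: successors {1}; ~r & p & ~q there: 1:T. ✓
That's 1 of 4 worlds, so 1/4.

1/4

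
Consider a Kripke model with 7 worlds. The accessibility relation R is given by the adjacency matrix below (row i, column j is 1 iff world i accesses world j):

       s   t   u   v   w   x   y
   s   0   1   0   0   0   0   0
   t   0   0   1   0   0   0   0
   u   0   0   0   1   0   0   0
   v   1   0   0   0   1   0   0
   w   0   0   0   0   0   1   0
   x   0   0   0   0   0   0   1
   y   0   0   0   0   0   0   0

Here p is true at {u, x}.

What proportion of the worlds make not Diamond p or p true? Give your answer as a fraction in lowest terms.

s: not Diamond p is T, p is F. ✓
t: not Diamond p is F, p is F. ✗
u: not Diamond p is T, p is T. ✓
v: not Diamond p is T, p is F. ✓
w: not Diamond p is F, p is F. ✗
x: not Diamond p is T, p is T. ✓
y: not Diamond p is T, p is F. ✓
That's 5 of 7 worlds, so 5/7.

5/7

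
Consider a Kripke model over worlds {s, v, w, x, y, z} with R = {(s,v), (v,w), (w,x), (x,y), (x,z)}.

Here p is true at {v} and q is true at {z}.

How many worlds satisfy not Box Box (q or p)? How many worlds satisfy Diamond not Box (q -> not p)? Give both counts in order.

For not Box Box (q or p):
s: Box Box (q or p) is F. ✓
v: Box Box (q or p) is F. ✓
w: Box Box (q or p) is F. ✓
x: Box Box (q or p) is T. ✗
y: Box Box (q or p) is T. ✗
z: Box Box (q or p) is T. ✗
— 3 worlds.
For Diamond not Box (q -> not p):
s: successors {v}; not Box (q -> not p) there: v:F. ✗
v: successors {w}; not Box (q -> not p) there: w:F. ✗
w: successors {x}; not Box (q -> not p) there: x:F. ✗
x: successors {y, z}; not Box (q -> not p) there: y:F, z:F. ✗
y: no successors, so Diamond not Box (q -> not p) fails. ✗
z: no successors, so Diamond not Box (q -> not p) fails. ✗
— 0 worlds.

3 and 0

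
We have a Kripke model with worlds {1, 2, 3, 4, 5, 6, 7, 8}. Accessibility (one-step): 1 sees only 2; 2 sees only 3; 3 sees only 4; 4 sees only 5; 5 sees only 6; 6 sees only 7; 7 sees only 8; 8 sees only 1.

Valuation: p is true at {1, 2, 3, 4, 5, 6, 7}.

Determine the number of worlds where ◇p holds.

7

1: successors {2}; p there: 2:T. ✓
2: successors {3}; p there: 3:T. ✓
3: successors {4}; p there: 4:T. ✓
4: successors {5}; p there: 5:T. ✓
5: successors {6}; p there: 6:T. ✓
6: successors {7}; p there: 7:T. ✓
7: successors {8}; p there: 8:F. ✗
8: successors {1}; p there: 1:T. ✓
Satisfying worlds: {1, 2, 3, 4, 5, 6, 8}.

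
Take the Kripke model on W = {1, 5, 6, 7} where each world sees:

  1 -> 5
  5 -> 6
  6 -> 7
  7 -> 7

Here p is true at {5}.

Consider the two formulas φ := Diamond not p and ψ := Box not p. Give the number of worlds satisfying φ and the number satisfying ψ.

3 and 3

For Diamond not p:
1: successors {5}; not p there: 5:F. ✗
5: successors {6}; not p there: 6:T. ✓
6: successors {7}; not p there: 7:T. ✓
7: successors {7}; not p there: 7:T. ✓
— 3 worlds.
For Box not p:
1: successors {5}; not p there: 5:F. ✗
5: successors {6}; not p there: 6:T. ✓
6: successors {7}; not p there: 7:T. ✓
7: successors {7}; not p there: 7:T. ✓
— 3 worlds.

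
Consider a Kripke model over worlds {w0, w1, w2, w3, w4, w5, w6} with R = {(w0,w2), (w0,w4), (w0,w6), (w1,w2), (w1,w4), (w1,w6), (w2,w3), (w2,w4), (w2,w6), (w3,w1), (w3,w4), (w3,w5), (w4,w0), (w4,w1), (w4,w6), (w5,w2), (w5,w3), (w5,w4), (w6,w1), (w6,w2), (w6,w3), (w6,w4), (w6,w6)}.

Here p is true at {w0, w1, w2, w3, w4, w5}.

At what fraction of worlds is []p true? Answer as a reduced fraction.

2/7

w0: successors {w2, w4, w6}; p there: w2:T, w4:T, w6:F. ✗
w1: successors {w2, w4, w6}; p there: w2:T, w4:T, w6:F. ✗
w2: successors {w3, w4, w6}; p there: w3:T, w4:T, w6:F. ✗
w3: successors {w1, w4, w5}; p there: w1:T, w4:T, w5:T. ✓
w4: successors {w0, w1, w6}; p there: w0:T, w1:T, w6:F. ✗
w5: successors {w2, w3, w4}; p there: w2:T, w3:T, w4:T. ✓
w6: successors {w1, w2, w3, w4, w6}; p there: w1:T, w2:T, w3:T, w4:T, w6:F. ✗
That's 2 of 7 worlds, so 2/7.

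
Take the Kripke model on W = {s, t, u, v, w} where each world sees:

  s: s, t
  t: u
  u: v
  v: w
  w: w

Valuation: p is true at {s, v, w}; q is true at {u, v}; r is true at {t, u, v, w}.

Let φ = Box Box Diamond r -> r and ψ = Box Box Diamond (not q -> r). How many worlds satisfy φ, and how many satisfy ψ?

4 and 5

For Box Box Diamond r -> r:
s: Box Box Diamond r is T, r is F. ✗
t: Box Box Diamond r is T, r is T. ✓
u: Box Box Diamond r is T, r is T. ✓
v: Box Box Diamond r is T, r is T. ✓
w: Box Box Diamond r is T, r is T. ✓
— 4 worlds.
For Box Box Diamond (not q -> r):
s: successors {s, t}; Box Diamond (not q -> r) there: s:T, t:T. ✓
t: successors {u}; Box Diamond (not q -> r) there: u:T. ✓
u: successors {v}; Box Diamond (not q -> r) there: v:T. ✓
v: successors {w}; Box Diamond (not q -> r) there: w:T. ✓
w: successors {w}; Box Diamond (not q -> r) there: w:T. ✓
— 5 worlds.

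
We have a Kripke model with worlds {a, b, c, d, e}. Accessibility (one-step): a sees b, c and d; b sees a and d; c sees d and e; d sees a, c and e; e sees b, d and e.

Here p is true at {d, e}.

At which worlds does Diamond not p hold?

a: successors {b, c, d}; not p there: b:T, c:T, d:F. ✓
b: successors {a, d}; not p there: a:T, d:F. ✓
c: successors {d, e}; not p there: d:F, e:F. ✗
d: successors {a, c, e}; not p there: a:T, c:T, e:F. ✓
e: successors {b, d, e}; not p there: b:T, d:F, e:F. ✓

{a, b, d, e}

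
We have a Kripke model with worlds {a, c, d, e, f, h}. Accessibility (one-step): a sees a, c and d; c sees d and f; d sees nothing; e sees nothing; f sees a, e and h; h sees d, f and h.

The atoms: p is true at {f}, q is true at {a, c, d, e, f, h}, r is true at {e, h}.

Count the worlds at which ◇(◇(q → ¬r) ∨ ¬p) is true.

a: successors {a, c, d}; ◇(q → ¬r) ∨ ¬p there: a:T, c:T, d:T. ✓
c: successors {d, f}; ◇(q → ¬r) ∨ ¬p there: d:T, f:T. ✓
d: no successors, so ◇(◇(q → ¬r) ∨ ¬p) fails. ✗
e: no successors, so ◇(◇(q → ¬r) ∨ ¬p) fails. ✗
f: successors {a, e, h}; ◇(q → ¬r) ∨ ¬p there: a:T, e:T, h:T. ✓
h: successors {d, f, h}; ◇(q → ¬r) ∨ ¬p there: d:T, f:T, h:T. ✓
Satisfying worlds: {a, c, f, h}.

4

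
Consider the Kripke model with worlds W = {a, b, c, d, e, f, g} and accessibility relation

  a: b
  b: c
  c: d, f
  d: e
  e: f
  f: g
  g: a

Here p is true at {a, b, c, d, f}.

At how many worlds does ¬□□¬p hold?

a: □□¬p is F. ✓
b: □□¬p is F. ✓
c: □□¬p is T. ✗
d: □□¬p is F. ✓
e: □□¬p is T. ✗
f: □□¬p is F. ✓
g: □□¬p is F. ✓
Satisfying worlds: {a, b, d, f, g}.

5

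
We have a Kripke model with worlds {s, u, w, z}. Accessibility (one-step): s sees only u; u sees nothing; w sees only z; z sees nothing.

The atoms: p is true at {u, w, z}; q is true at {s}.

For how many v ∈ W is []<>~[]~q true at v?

2

s: successors {u}; <>~[]~q there: u:F. ✗
u: no successors, so []<>~[]~q holds vacuously. ✓
w: successors {z}; <>~[]~q there: z:F. ✗
z: no successors, so []<>~[]~q holds vacuously. ✓
Satisfying worlds: {u, z}.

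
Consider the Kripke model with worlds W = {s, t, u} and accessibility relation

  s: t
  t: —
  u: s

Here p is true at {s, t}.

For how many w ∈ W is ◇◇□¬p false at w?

2

s: successors {t}; ◇□¬p there: t:F. ✗
t: no successors, so ◇◇□¬p fails. ✗
u: successors {s}; ◇□¬p there: s:T. ✓
Satisfying worlds: {u}.
So ◇◇□¬p fails at the other 2 worlds.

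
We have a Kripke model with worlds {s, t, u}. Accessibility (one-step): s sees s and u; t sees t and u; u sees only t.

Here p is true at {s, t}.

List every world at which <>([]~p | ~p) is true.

{s, t}

s: successors {s, u}; []~p | ~p there: s:F, u:T. ✓
t: successors {t, u}; []~p | ~p there: t:F, u:T. ✓
u: successors {t}; []~p | ~p there: t:F. ✗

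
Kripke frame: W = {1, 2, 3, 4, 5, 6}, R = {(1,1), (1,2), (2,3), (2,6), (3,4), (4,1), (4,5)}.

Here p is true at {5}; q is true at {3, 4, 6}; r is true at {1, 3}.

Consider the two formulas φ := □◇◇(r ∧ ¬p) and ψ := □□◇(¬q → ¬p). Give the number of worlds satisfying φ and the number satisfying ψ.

3 and 4

For □◇◇(r ∧ ¬p):
1: successors {1, 2}; ◇◇(r ∧ ¬p) there: 1:T, 2:F. ✗
2: successors {3, 6}; ◇◇(r ∧ ¬p) there: 3:T, 6:F. ✗
3: successors {4}; ◇◇(r ∧ ¬p) there: 4:T. ✓
4: successors {1, 5}; ◇◇(r ∧ ¬p) there: 1:T, 5:F. ✗
5: no successors, so □◇◇(r ∧ ¬p) holds vacuously. ✓
6: no successors, so □◇◇(r ∧ ¬p) holds vacuously. ✓
— 3 worlds.
For □□◇(¬q → ¬p):
1: successors {1, 2}; □◇(¬q → ¬p) there: 1:T, 2:F. ✗
2: successors {3, 6}; □◇(¬q → ¬p) there: 3:T, 6:T. ✓
3: successors {4}; □◇(¬q → ¬p) there: 4:F. ✗
4: successors {1, 5}; □◇(¬q → ¬p) there: 1:T, 5:T. ✓
5: no successors, so □□◇(¬q → ¬p) holds vacuously. ✓
6: no successors, so □□◇(¬q → ¬p) holds vacuously. ✓
— 4 worlds.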